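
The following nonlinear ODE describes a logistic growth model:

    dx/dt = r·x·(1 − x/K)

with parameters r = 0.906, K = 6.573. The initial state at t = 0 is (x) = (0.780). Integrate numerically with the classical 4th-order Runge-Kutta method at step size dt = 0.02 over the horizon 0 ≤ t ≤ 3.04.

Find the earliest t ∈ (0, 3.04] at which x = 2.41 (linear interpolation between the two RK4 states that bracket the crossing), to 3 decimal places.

t = 1.610

t=0.000: state=(0.780)
step 1 (dt=0.02): k1=(0.623), k2=(0.627), k3=(0.627), k4=(0.631); state += dt/6·(k1+2k2+2k3+k4)
t=0.020: state=(0.793)
t=0.040: state=(0.805)
t=0.060: state=(0.818)
continuing one RK4 step at a time; state shown every 5 steps (Δt=0.1):
t=0.100: state=(0.844)
t=0.200: state=(0.913)
t=0.300: state=(0.987)
t=0.400: state=(1.065)
t=0.500: state=(1.149)
t=0.600: state=(1.237)
t=0.700: state=(1.331)
t=0.800: state=(1.430)
t=0.900: state=(1.534)
t=1.000: state=(1.643)
t=1.100: state=(1.757)
t=1.200: state=(1.876)
t=1.300: state=(2.000)
t=1.400: state=(2.128)
t=1.500: state=(2.260)
t=1.600: state=(2.396)
next step: t=1.620: state=(2.424) — x has crossed 2.41
linear interpolation between t=1.600 (2.39643) and t=1.620 (2.42409) → t≈1.610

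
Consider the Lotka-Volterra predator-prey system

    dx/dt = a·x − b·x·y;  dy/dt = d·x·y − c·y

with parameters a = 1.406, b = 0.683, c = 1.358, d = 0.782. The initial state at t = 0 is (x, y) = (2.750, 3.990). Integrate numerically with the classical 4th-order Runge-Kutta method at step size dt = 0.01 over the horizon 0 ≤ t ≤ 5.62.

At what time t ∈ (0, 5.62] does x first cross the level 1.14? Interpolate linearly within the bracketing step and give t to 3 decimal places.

t=0.000: state=(2.750, 3.990)
step 1 (dt=0.01): k1=(-3.628, 3.162), k2=(-3.633, 3.118), k3=(-3.633, 3.118), k4=(-3.638, 3.073); state += dt/6·(k1+2k2+2k3+k4)
t=0.010: state=(2.714, 4.021)
t=0.020: state=(2.677, 4.051)
t=0.030: state=(2.641, 4.081)
continuing one RK4 step at a time; state shown every 20 steps (Δt=0.2):
t=0.200: state=(2.041, 4.419)
t=0.400: state=(1.472, 4.422)
t=0.560: state=(1.150, 4.188)
next step: t=0.570: state=(1.133, 4.168) — x has crossed 1.14
linear interpolation between t=0.560 (1.14964) and t=0.570 (1.13312) → t≈0.566

t = 0.566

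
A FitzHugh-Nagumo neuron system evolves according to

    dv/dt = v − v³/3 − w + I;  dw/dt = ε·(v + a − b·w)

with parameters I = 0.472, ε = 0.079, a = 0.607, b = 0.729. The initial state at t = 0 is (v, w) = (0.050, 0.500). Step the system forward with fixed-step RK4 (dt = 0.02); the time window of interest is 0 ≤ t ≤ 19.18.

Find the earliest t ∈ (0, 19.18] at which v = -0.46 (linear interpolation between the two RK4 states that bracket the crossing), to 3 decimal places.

t=0.000: state=(0.050, 0.500)
step 1 (dt=0.02): k1=(0.022, 0.023), k2=(0.022, 0.023), k3=(0.022, 0.023), k4=(0.022, 0.023); state += dt/6·(k1+2k2+2k3+k4)
t=0.020: state=(0.050, 0.500)
t=0.040: state=(0.051, 0.501)
t=0.060: state=(0.051, 0.501)
continuing one RK4 step at a time; state shown every 50 steps (Δt=1):
t=1.000: state=(0.071, 0.523)
t=2.000: state=(0.088, 0.547)
t=3.000: state=(0.093, 0.570)
t=4.000: state=(0.069, 0.591)
t=5.000: state=(-0.030, 0.607)
t=6.000: state=(-0.314, 0.608)
t=6.280: state=(-0.453, 0.603)
next step: t=6.300: state=(-0.464, 0.603) — v has crossed -0.46
linear interpolation between t=6.280 (-0.45331) and t=6.300 (-0.46446) → t≈6.292

t = 6.292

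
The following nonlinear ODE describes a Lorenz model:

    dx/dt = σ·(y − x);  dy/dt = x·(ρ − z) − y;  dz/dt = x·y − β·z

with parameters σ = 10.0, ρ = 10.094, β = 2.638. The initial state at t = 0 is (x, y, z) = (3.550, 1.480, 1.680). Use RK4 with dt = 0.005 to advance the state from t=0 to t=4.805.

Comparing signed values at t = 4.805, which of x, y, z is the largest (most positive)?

t=0.000: state=(3.550, 1.480, 1.680)
step 1 (dt=0.005): k1=(-20.700, 28.390, 0.822), k2=(-19.473, 27.876, 0.988), k3=(-19.516, 27.902, 0.988), k4=(-18.329, 27.412, 1.146); state += dt/6·(k1+2k2+2k3+k4)
t=0.005: state=(3.452, 1.619, 1.685)
t=0.010: state=(3.366, 1.754, 1.691)
t=0.015: state=(3.291, 1.885, 1.699)
continuing one RK4 step at a time; state shown every 40 steps (Δt=0.2):
t=0.200: state=(4.367, 6.065, 3.189)
t=0.400: state=(7.939, 8.897, 10.189)
t=0.600: state=(5.873, 3.616, 13.311)
t=0.800: state=(2.653, 1.897, 9.301)
t=1.000: state=(2.316, 2.591, 6.266)
t=1.200: state=(3.534, 4.470, 5.291)
t=1.400: state=(5.812, 6.942, 7.527)
t=1.600: state=(6.621, 6.065, 11.430)
t=1.800: state=(4.574, 3.552, 10.745)
t=2.000: state=(3.437, 3.323, 8.276)
t=2.200: state=(3.900, 4.421, 7.032)
t=2.400: state=(5.224, 5.904, 7.930)
t=2.600: state=(5.946, 5.856, 10.109)
t=2.800: state=(5.043, 4.427, 10.349)
t=3.000: state=(4.158, 3.963, 8.946)
t=3.200: state=(4.272, 4.545, 7.996)
t=3.400: state=(5.019, 5.413, 8.373)
t=3.600: state=(5.487, 5.495, 9.552)
t=3.800: state=(5.083, 4.753, 9.867)
t=4.000: state=(4.532, 4.373, 9.138)
t=4.200: state=(4.523, 4.658, 8.513)
t=4.400: state=(4.934, 5.159, 8.659)
t=4.600: state=(5.222, 5.250, 9.299)
t=4.800: state=(5.041, 4.868, 9.542)
t=4.805: state=(5.033, 4.858, 9.539)
compare at T: x=5.033, y=4.858, z=9.539

largest component: z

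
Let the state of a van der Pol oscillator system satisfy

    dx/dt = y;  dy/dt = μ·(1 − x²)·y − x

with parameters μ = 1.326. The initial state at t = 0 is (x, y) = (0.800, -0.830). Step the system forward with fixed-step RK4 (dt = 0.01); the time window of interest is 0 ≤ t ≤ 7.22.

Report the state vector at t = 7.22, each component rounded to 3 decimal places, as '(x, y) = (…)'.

t=0.000: state=(0.800, -0.830)
step 1 (dt=0.01): k1=(-0.830, -1.196), k2=(-0.836, -1.202), k3=(-0.836, -1.202), k4=(-0.842, -1.208); state += dt/6·(k1+2k2+2k3+k4)
t=0.010: state=(0.792, -0.842)
t=0.020: state=(0.783, -0.854)
t=0.030: state=(0.775, -0.866)
continuing one RK4 step at a time; state shown every 25 steps (Δt=0.25):
t=0.250: state=(0.551, -1.178)
t=0.500: state=(0.199, -1.672)
t=0.750: state=(-0.297, -2.305)
t=1.000: state=(-0.932, -2.649)
t=1.250: state=(-1.526, -1.912)
t=1.500: state=(-1.847, -0.695)
t=1.750: state=(-1.919, 0.023)
t=2.000: state=(-1.870, 0.329)
t=2.250: state=(-1.768, 0.472)
t=2.500: state=(-1.638, 0.569)
t=2.750: state=(-1.483, 0.666)
t=3.000: state=(-1.302, 0.789)
t=3.250: state=(-1.085, 0.964)
t=3.500: state=(-0.812, 1.237)
t=3.750: state=(-0.452, 1.679)
t=4.000: state=(0.048, 2.355)
t=4.250: state=(0.725, 2.991)
t=4.500: state=(1.446, 2.505)
t=4.750: state=(1.889, 1.026)
t=5.000: state=(2.011, 0.080)
t=5.250: state=(1.977, -0.288)
t=5.500: state=(1.884, -0.436)
t=5.750: state=(1.764, -0.521)
t=6.000: state=(1.625, -0.598)
t=6.250: state=(1.464, -0.689)
t=6.500: state=(1.277, -0.814)
t=6.750: state=(1.052, -0.999)
t=7.000: state=(0.769, -1.290)
t=7.220: state=(0.444, -1.693)

(x, y) = (0.444, -1.693)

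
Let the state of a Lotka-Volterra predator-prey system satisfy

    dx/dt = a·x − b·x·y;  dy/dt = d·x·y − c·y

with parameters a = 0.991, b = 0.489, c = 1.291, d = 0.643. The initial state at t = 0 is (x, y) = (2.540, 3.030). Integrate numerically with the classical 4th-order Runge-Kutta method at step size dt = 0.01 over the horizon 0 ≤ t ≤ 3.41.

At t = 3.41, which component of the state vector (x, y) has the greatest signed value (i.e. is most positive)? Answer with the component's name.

largest component: x

t=0.000: state=(2.540, 3.030)
step 1 (dt=0.01): k1=(-1.246, 1.037), k2=(-1.250, 1.027), k3=(-1.250, 1.026), k4=(-1.253, 1.016); state += dt/6·(k1+2k2+2k3+k4)
t=0.010: state=(2.528, 3.040)
t=0.020: state=(2.515, 3.050)
t=0.030: state=(2.502, 3.060)
continuing one RK4 step at a time; state shown every 20 steps (Δt=0.2):
t=0.200: state=(2.283, 3.192)
t=0.400: state=(2.029, 3.253)
t=0.600: state=(1.802, 3.213)
t=0.800: state=(1.613, 3.090)
t=1.000: state=(1.466, 2.908)
t=1.200: state=(1.359, 2.693)
t=1.400: state=(1.288, 2.465)
t=1.600: state=(1.247, 2.241)
t=1.800: state=(1.234, 2.030)
t=2.000: state=(1.246, 1.838)
t=2.200: state=(1.280, 1.670)
t=2.400: state=(1.335, 1.526)
t=2.600: state=(1.410, 1.406)
t=2.800: state=(1.506, 1.310)
t=3.000: state=(1.621, 1.237)
t=3.200: state=(1.756, 1.187)
t=3.400: state=(1.909, 1.160)
t=3.410: state=(1.918, 1.159)
compare at T: x=1.918, y=1.159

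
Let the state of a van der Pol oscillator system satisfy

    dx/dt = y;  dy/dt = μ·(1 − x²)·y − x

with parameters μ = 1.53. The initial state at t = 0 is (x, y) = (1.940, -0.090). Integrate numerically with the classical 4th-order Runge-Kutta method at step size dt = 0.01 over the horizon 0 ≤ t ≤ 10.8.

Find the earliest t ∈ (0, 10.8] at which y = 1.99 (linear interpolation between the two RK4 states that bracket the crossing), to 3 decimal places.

t = 5.802

t=0.000: state=(1.940, -0.090)
step 1 (dt=0.01): k1=(-0.090, -1.559), k2=(-0.098, -1.526), k3=(-0.098, -1.527), k4=(-0.105, -1.495); state += dt/6·(k1+2k2+2k3+k4)
t=0.010: state=(1.939, -0.105)
t=0.020: state=(1.938, -0.120)
t=0.030: state=(1.937, -0.134)
continuing one RK4 step at a time; state shown every 50 steps (Δt=0.5):
t=0.500: state=(1.784, -0.439)
t=1.000: state=(1.528, -0.586)
t=1.500: state=(1.184, -0.821)
t=2.000: state=(0.653, -1.400)
t=2.500: state=(-0.384, -2.915)
t=3.000: state=(-1.789, -1.603)
t=3.500: state=(-1.998, 0.211)
t=4.000: state=(-1.820, 0.446)
t=4.500: state=(-1.567, 0.571)
t=5.000: state=(-1.235, 0.782)
t=5.500: state=(-0.737, 1.291)
t=5.800: state=(-0.257, 1.984)
next step: t=5.810: state=(-0.237, 2.015) — y has crossed 1.99
linear interpolation between t=5.800 (1.98423) and t=5.810 (2.01543) → t≈5.802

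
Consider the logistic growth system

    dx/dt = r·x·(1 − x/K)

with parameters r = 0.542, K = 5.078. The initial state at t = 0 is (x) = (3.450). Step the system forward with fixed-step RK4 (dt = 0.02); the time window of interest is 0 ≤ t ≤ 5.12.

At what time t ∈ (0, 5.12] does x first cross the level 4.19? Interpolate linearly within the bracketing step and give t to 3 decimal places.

t=0.000: state=(3.450)
step 1 (dt=0.02): k1=(0.599), k2=(0.598), k3=(0.598), k4=(0.597); state += dt/6·(k1+2k2+2k3+k4)
t=0.020: state=(3.462)
t=0.040: state=(3.474)
t=0.060: state=(3.486)
continuing one RK4 step at a time; state shown every 10 steps (Δt=0.2):
t=0.200: state=(3.567)
t=0.400: state=(3.680)
t=0.600: state=(3.787)
t=0.800: state=(3.889)
t=1.000: state=(3.984)
t=1.200: state=(4.075)
t=1.400: state=(4.159)
t=1.460: state=(4.183)
next step: t=1.480: state=(4.191) — x has crossed 4.19
linear interpolation between t=1.460 (4.18328) and t=1.480 (4.19124) → t≈1.477

t = 1.477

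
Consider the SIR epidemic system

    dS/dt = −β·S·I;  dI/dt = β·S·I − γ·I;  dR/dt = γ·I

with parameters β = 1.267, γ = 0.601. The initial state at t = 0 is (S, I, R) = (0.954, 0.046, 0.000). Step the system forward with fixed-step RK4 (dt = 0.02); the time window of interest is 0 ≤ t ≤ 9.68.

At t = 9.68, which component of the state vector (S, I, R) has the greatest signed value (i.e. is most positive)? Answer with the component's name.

t=0.000: state=(0.954, 0.046, 0.000)
step 1 (dt=0.02): k1=(-0.056, 0.028, 0.028), k2=(-0.056, 0.028, 0.028), k3=(-0.056, 0.028, 0.028), k4=(-0.056, 0.028, 0.028); state += dt/6·(k1+2k2+2k3+k4)
t=0.020: state=(0.953, 0.047, 0.001)
t=0.040: state=(0.952, 0.047, 0.001)
t=0.060: state=(0.951, 0.048, 0.002)
continuing one RK4 step at a time; state shown every 25 steps (Δt=0.5):
t=0.500: state=(0.922, 0.062, 0.016)
t=1.000: state=(0.882, 0.081, 0.037)
t=1.500: state=(0.832, 0.103, 0.065)
t=2.000: state=(0.773, 0.127, 0.100)
t=2.500: state=(0.708, 0.151, 0.141)
t=3.000: state=(0.639, 0.171, 0.190)
t=3.500: state=(0.571, 0.186, 0.244)
t=4.000: state=(0.506, 0.193, 0.301)
t=4.500: state=(0.448, 0.193, 0.359)
t=5.000: state=(0.397, 0.187, 0.416)
t=5.500: state=(0.354, 0.176, 0.471)
t=6.000: state=(0.318, 0.161, 0.521)
t=6.500: state=(0.289, 0.144, 0.567)
t=7.000: state=(0.265, 0.127, 0.608)
t=7.500: state=(0.246, 0.111, 0.644)
t=8.000: state=(0.230, 0.095, 0.675)
t=8.500: state=(0.218, 0.081, 0.701)
t=9.000: state=(0.207, 0.069, 0.724)
t=9.500: state=(0.199, 0.058, 0.743)
t=9.680: state=(0.197, 0.054, 0.749)
compare at T: S=0.197, I=0.054, R=0.749

largest component: R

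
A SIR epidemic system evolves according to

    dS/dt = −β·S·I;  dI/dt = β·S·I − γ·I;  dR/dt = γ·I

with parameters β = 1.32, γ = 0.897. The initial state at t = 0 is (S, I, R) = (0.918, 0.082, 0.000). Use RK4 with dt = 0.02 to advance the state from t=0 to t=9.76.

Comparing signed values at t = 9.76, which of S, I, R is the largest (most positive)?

largest component: R

t=0.000: state=(0.918, 0.082, 0.000)
step 1 (dt=0.02): k1=(-0.099, 0.026, 0.074), k2=(-0.100, 0.026, 0.074), k3=(-0.100, 0.026, 0.074), k4=(-0.100, 0.026, 0.074); state += dt/6·(k1+2k2+2k3+k4)
t=0.020: state=(0.916, 0.083, 0.001)
t=0.040: state=(0.914, 0.083, 0.003)
t=0.060: state=(0.912, 0.084, 0.004)
continuing one RK4 step at a time; state shown every 25 steps (Δt=0.5):
t=0.500: state=(0.866, 0.094, 0.040)
t=1.000: state=(0.811, 0.105, 0.084)
t=1.500: state=(0.755, 0.112, 0.133)
t=2.000: state=(0.700, 0.116, 0.184)
t=2.500: state=(0.648, 0.115, 0.236)
t=3.000: state=(0.601, 0.111, 0.287)
t=3.500: state=(0.560, 0.104, 0.336)
t=4.000: state=(0.524, 0.095, 0.380)
t=4.500: state=(0.494, 0.085, 0.421)
t=5.000: state=(0.469, 0.075, 0.457)
t=5.500: state=(0.448, 0.064, 0.488)
t=6.000: state=(0.431, 0.055, 0.515)
t=6.500: state=(0.416, 0.046, 0.537)
t=7.000: state=(0.405, 0.039, 0.556)
t=7.500: state=(0.396, 0.032, 0.572)
t=8.000: state=(0.388, 0.027, 0.585)
t=8.500: state=(0.382, 0.022, 0.596)
t=9.000: state=(0.377, 0.018, 0.605)
t=9.500: state=(0.373, 0.015, 0.613)
t=9.760: state=(0.371, 0.013, 0.616)
compare at T: S=0.371, I=0.013, R=0.616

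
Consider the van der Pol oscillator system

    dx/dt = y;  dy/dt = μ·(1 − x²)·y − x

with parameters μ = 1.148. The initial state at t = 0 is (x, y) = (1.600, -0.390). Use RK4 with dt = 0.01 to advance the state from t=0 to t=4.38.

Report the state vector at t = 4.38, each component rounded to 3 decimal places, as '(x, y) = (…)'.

t=0.000: state=(1.600, -0.390)
step 1 (dt=0.01): k1=(-0.390, -0.902), k2=(-0.395, -0.894), k3=(-0.394, -0.894), k4=(-0.399, -0.887); state += dt/6·(k1+2k2+2k3+k4)
t=0.010: state=(1.596, -0.399)
t=0.020: state=(1.592, -0.408)
t=0.030: state=(1.588, -0.416)
continuing one RK4 step at a time; state shown every 20 steps (Δt=0.2):
t=0.200: state=(1.506, -0.548)
t=0.400: state=(1.382, -0.684)
t=0.600: state=(1.232, -0.823)
t=0.800: state=(1.051, -0.988)
t=1.000: state=(0.833, -1.204)
t=1.200: state=(0.564, -1.501)
t=1.400: state=(0.225, -1.906)
t=1.600: state=(-0.204, -2.396)
t=1.800: state=(-0.725, -2.759)
t=2.000: state=(-1.269, -2.547)
t=2.200: state=(-1.696, -1.652)
t=2.400: state=(-1.926, -0.685)
t=2.600: state=(-1.995, -0.066)
t=2.800: state=(-1.972, 0.256)
t=3.000: state=(-1.903, 0.424)
t=3.200: state=(-1.807, 0.527)
t=3.400: state=(-1.693, 0.608)
t=3.600: state=(-1.564, 0.688)
t=3.800: state=(-1.417, 0.781)
t=4.000: state=(-1.250, 0.898)
t=4.200: state=(-1.055, 1.055)
t=4.380: state=(-0.849, 1.248)

(x, y) = (-0.849, 1.248)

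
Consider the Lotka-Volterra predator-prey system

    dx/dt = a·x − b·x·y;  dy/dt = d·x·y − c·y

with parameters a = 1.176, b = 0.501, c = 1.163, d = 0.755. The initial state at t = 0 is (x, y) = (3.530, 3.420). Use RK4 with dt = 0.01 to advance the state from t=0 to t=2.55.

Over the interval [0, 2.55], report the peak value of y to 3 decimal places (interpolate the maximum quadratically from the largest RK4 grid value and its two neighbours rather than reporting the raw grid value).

t=0.000: state=(3.530, 3.420)
step 1 (dt=0.01): k1=(-1.897, 5.137), k2=(-1.937, 5.151), k3=(-1.937, 5.151), k4=(-1.977, 5.164); state += dt/6·(k1+2k2+2k3+k4)
t=0.010: state=(3.511, 3.472)
t=0.020: state=(3.490, 3.523)
t=0.030: state=(3.470, 3.575)
continuing one RK4 step at a time; state shown every 10 steps (Δt=0.1):
t=0.100: state=(3.302, 3.942)
t=0.200: state=(3.009, 4.455)
t=0.300: state=(2.676, 4.916)
t=0.400: state=(2.330, 5.286)
t=0.500: state=(1.997, 5.540)
t=0.600: state=(1.696, 5.668)
t=0.700: state=(1.435, 5.677)
t=0.800: state=(1.217, 5.584)
t=0.900: state=(1.039, 5.412)
t=1.000: state=(0.896, 5.182)
t=1.100: state=(0.782, 4.913)
t=1.200: state=(0.693, 4.624)
t=1.300: state=(0.623, 4.325)
t=1.400: state=(0.568, 4.027)
t=1.500: state=(0.526, 3.736)
t=1.600: state=(0.494, 3.456)
t=1.700: state=(0.471, 3.191)
t=1.800: state=(0.454, 2.941)
t=1.900: state=(0.444, 2.709)
t=2.000: state=(0.438, 2.493)
t=2.100: state=(0.437, 2.293)
t=2.200: state=(0.440, 2.110)
t=2.300: state=(0.447, 1.943)
t=2.400: state=(0.458, 1.789)
t=2.500: state=(0.473, 1.650)
t=2.550: state=(0.482, 1.585)
largest grid value and its neighbours: y(0.650)=5.68670, y(0.660)=5.68697, y(0.670)=5.68614
parabola through these three points peaks at t≈0.657 with y≈5.68701

max y = 5.687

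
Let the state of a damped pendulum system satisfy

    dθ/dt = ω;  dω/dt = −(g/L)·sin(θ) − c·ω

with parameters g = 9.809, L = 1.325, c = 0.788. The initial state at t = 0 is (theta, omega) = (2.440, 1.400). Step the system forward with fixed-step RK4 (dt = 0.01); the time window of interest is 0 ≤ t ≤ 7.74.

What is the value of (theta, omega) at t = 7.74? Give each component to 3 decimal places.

(theta, omega) = (0.076, 0.244)

t=0.000: state=(2.440, 1.400)
step 1 (dt=0.01): k1=(1.400, -5.881), k2=(1.371, -5.818), k3=(1.371, -5.820), k4=(1.342, -5.758); state += dt/6·(k1+2k2+2k3+k4)
t=0.010: state=(2.454, 1.342)
t=0.020: state=(2.467, 1.285)
t=0.030: state=(2.479, 1.229)
continuing one RK4 step at a time; state shown every 25 steps (Δt=0.25):
t=0.250: state=(2.633, 0.234)
t=0.500: state=(2.581, -0.639)
t=0.750: state=(2.308, -1.580)
t=1.000: state=(1.769, -2.767)
t=1.250: state=(0.929, -3.866)
t=1.500: state=(-0.066, -3.822)
t=1.750: state=(-0.858, -2.345)
t=2.000: state=(-1.206, -0.454)
t=2.250: state=(-1.107, 1.185)
t=2.500: state=(-0.659, 2.276)
t=2.750: state=(-0.048, 2.430)
t=3.000: state=(0.473, 1.603)
t=3.250: state=(0.717, 0.335)
t=3.500: state=(0.651, -0.816)
t=3.750: state=(0.350, -1.486)
t=4.000: state=(-0.034, -1.471)
t=4.250: state=(-0.336, -0.871)
t=4.500: state=(-0.451, -0.042)
t=4.750: state=(-0.368, 0.655)
t=5.000: state=(-0.155, 0.977)
t=5.250: state=(0.082, 0.852)
t=5.500: state=(0.244, 0.408)
t=5.750: state=(0.279, -0.119)
t=6.000: state=(0.197, -0.504)
t=6.250: state=(0.050, -0.620)
t=6.500: state=(-0.091, -0.466)
t=6.750: state=(-0.170, -0.152)
t=7.000: state=(-0.166, 0.167)
t=7.250: state=(-0.097, 0.362)
t=7.500: state=(-0.000, 0.377)
t=7.740: state=(0.076, 0.244)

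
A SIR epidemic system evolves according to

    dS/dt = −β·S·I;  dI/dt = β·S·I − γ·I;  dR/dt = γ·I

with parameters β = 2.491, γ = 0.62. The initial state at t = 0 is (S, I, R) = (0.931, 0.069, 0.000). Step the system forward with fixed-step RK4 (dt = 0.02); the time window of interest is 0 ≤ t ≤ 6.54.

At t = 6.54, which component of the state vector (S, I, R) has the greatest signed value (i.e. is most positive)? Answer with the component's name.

t=0.000: state=(0.931, 0.069, 0.000)
step 1 (dt=0.02): k1=(-0.160, 0.117, 0.043), k2=(-0.162, 0.119, 0.044), k3=(-0.162, 0.119, 0.044), k4=(-0.165, 0.121, 0.044); state += dt/6·(k1+2k2+2k3+k4)
t=0.020: state=(0.928, 0.071, 0.001)
t=0.040: state=(0.924, 0.074, 0.002)
t=0.060: state=(0.921, 0.076, 0.003)
continuing one RK4 step at a time; state shown every 25 steps (Δt=0.5):
t=0.500: state=(0.816, 0.151, 0.033)
t=1.000: state=(0.627, 0.274, 0.098)
t=1.500: state=(0.414, 0.384, 0.202)
t=2.000: state=(0.248, 0.423, 0.329)
t=2.500: state=(0.149, 0.395, 0.457)
t=3.000: state=(0.094, 0.335, 0.570)
t=3.500: state=(0.065, 0.271, 0.664)
t=4.000: state=(0.048, 0.213, 0.739)
t=4.500: state=(0.038, 0.165, 0.797)
t=5.000: state=(0.032, 0.126, 0.842)
t=5.500: state=(0.028, 0.096, 0.877)
t=6.000: state=(0.025, 0.073, 0.903)
t=6.500: state=(0.023, 0.055, 0.922)
t=6.540: state=(0.023, 0.054, 0.924)
compare at T: S=0.023, I=0.054, R=0.924

largest component: R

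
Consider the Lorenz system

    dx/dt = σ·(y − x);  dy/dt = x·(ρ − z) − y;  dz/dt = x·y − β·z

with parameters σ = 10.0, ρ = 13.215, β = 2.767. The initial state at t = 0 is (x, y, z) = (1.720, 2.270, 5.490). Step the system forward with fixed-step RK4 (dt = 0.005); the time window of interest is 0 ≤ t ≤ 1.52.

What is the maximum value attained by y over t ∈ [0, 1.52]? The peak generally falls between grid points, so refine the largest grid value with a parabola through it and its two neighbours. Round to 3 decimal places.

t=0.000: state=(1.720, 2.270, 5.490)
step 1 (dt=0.005): k1=(5.500, 11.017, -11.286), k2=(5.638, 11.145, -11.129), k3=(5.638, 11.146, -11.129), k4=(5.775, 11.276, -10.971); state += dt/6·(k1+2k2+2k3+k4)
t=0.005: state=(1.748, 2.326, 5.434)
t=0.010: state=(1.778, 2.383, 5.380)
t=0.015: state=(1.809, 2.441, 5.328)
continuing one RK4 step at a time; state shown every 10 steps (Δt=0.05):
t=0.050: state=(2.064, 2.893, 5.008)
t=0.100: state=(2.554, 3.690, 4.716)
t=0.150: state=(3.210, 4.706, 4.671)
t=0.200: state=(4.059, 5.964, 4.974)
t=0.250: state=(5.115, 7.429, 5.771)
t=0.300: state=(6.352, 8.950, 7.233)
t=0.350: state=(7.654, 10.184, 9.460)
t=0.400: state=(8.778, 10.625, 12.288)
t=0.450: state=(9.384, 9.862, 15.114)
t=0.500: state=(9.204, 8.013, 17.090)
t=0.550: state=(8.259, 5.783, 17.704)
t=0.600: state=(6.867, 3.919, 17.115)
t=0.650: state=(5.432, 2.735, 15.841)
t=0.700: state=(4.231, 2.156, 14.333)
t=0.750: state=(3.367, 1.980, 12.840)
t=0.800: state=(2.829, 2.042, 11.467)
t=0.850: state=(2.560, 2.251, 10.252)
t=0.900: state=(2.503, 2.570, 9.210)
t=0.950: state=(2.617, 2.999, 8.351)
t=1.000: state=(2.880, 3.549, 7.691)
t=1.050: state=(3.286, 4.241, 7.257)
t=1.100: state=(3.836, 5.085, 7.095)
t=1.150: state=(4.534, 6.071, 7.270)
t=1.200: state=(5.366, 7.143, 7.863)
t=1.250: state=(6.289, 8.169, 8.943)
t=1.300: state=(7.203, 8.925, 10.503)
t=1.350: state=(7.949, 9.145, 12.376)
t=1.400: state=(8.339, 8.655, 14.198)
t=1.450: state=(8.241, 7.538, 15.525)
t=1.500: state=(7.668, 6.138, 16.067)
t=1.520: state=(7.339, 5.592, 16.059)
largest grid value and its neighbours: y(0.390)=10.62491, y(0.395)=10.63094, y(0.400)=10.62473
parabola through these three points peaks at t≈0.395 with y≈10.63094

max y = 10.631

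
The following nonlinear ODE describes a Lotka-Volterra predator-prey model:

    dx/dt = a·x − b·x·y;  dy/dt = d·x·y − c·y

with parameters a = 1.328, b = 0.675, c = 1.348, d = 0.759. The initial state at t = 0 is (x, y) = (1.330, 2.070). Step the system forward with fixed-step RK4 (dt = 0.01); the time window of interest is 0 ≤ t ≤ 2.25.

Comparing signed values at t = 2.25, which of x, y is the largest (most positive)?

t=0.000: state=(1.330, 2.070)
step 1 (dt=0.01): k1=(-0.092, -0.701), k2=(-0.089, -0.700), k3=(-0.089, -0.700), k4=(-0.086, -0.700); state += dt/6·(k1+2k2+2k3+k4)
t=0.010: state=(1.329, 2.063)
t=0.020: state=(1.328, 2.056)
t=0.030: state=(1.328, 2.049)
continuing one RK4 step at a time; state shown every 10 steps (Δt=0.1):
t=0.100: state=(1.324, 2.001)
t=0.200: state=(1.324, 1.933)
t=0.300: state=(1.330, 1.868)
t=0.400: state=(1.342, 1.807)
t=0.500: state=(1.359, 1.749)
t=0.600: state=(1.382, 1.696)
t=0.700: state=(1.410, 1.648)
t=0.800: state=(1.442, 1.605)
t=0.900: state=(1.480, 1.567)
t=1.000: state=(1.522, 1.534)
t=1.100: state=(1.569, 1.508)
t=1.200: state=(1.620, 1.487)
t=1.300: state=(1.674, 1.472)
t=1.400: state=(1.731, 1.464)
t=1.500: state=(1.791, 1.463)
t=1.600: state=(1.853, 1.468)
t=1.700: state=(1.916, 1.480)
t=1.800: state=(1.979, 1.499)
t=1.900: state=(2.041, 1.526)
t=2.000: state=(2.100, 1.561)
t=2.100: state=(2.156, 1.603)
t=2.200: state=(2.206, 1.653)
t=2.250: state=(2.228, 1.681)
compare at T: x=2.228, y=1.681

largest component: x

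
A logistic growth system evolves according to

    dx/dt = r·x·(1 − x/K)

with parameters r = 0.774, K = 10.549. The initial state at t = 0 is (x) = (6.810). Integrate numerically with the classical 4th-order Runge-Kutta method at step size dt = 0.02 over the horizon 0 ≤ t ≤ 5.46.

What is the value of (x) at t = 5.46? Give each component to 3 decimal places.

(x) = (10.465)

t=0.000: state=(6.810)
step 1 (dt=0.02): k1=(1.868), k2=(1.864), k3=(1.864), k4=(1.860); state += dt/6·(k1+2k2+2k3+k4)
t=0.020: state=(6.847)
t=0.040: state=(6.884)
t=0.060: state=(6.921)
continuing one RK4 step at a time; state shown every 10 steps (Δt=0.2):
t=0.200: state=(7.175)
t=0.400: state=(7.520)
t=0.600: state=(7.843)
t=0.800: state=(8.142)
t=1.000: state=(8.418)
t=1.200: state=(8.669)
t=1.400: state=(8.896)
t=1.600: state=(9.101)
t=1.800: state=(9.284)
t=2.000: state=(9.446)
t=2.200: state=(9.590)
t=2.400: state=(9.717)
t=2.600: state=(9.828)
t=2.800: state=(9.925)
t=3.000: state=(10.010)
t=3.200: state=(10.084)
t=3.400: state=(10.148)
t=3.600: state=(10.204)
t=3.800: state=(10.252)
t=4.000: state=(10.293)
t=4.200: state=(10.329)
t=4.400: state=(10.360)
t=4.600: state=(10.387)
t=4.800: state=(10.410)
t=5.000: state=(10.430)
t=5.200: state=(10.447)
t=5.400: state=(10.461)
t=5.460: state=(10.465)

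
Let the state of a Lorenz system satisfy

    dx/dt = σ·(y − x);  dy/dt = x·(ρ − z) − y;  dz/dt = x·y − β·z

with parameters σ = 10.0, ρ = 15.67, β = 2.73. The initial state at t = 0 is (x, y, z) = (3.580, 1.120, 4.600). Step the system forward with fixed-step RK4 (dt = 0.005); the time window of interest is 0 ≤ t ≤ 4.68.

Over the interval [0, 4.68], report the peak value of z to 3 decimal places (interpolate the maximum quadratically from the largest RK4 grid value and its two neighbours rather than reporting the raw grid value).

max z = 22.420

t=0.000: state=(3.580, 1.120, 4.600)
step 1 (dt=0.005): k1=(-24.600, 38.511, -8.548), k2=(-23.022, 37.809, -8.220), k3=(-23.079, 37.851, -8.224), k4=(-21.553, 37.186, -7.910); state += dt/6·(k1+2k2+2k3+k4)
t=0.005: state=(3.465, 1.309, 4.559)
t=0.010: state=(3.364, 1.492, 4.521)
t=0.015: state=(3.277, 1.670, 4.486)
continuing one RK4 step at a time; state shown every 40 steps (Δt=0.2):
t=0.200: state=(5.318, 8.253, 5.617)
t=0.400: state=(11.191, 11.314, 19.799)
t=0.600: state=(4.422, 0.960, 18.084)
t=0.800: state=(1.369, 1.163, 10.752)
t=1.000: state=(2.132, 3.074, 6.752)
t=1.200: state=(5.759, 8.610, 7.492)
t=1.400: state=(10.446, 10.057, 19.542)
t=1.600: state=(4.616, 1.788, 17.422)
t=1.800: state=(2.218, 2.234, 10.851)
t=2.000: state=(3.727, 5.242, 7.907)
t=2.200: state=(8.231, 10.674, 12.590)
t=2.400: state=(8.202, 5.506, 19.923)
t=2.600: state=(3.570, 2.475, 14.280)
t=2.800: state=(3.505, 4.333, 9.903)
t=3.000: state=(6.599, 8.699, 10.957)
t=3.200: state=(8.868, 8.025, 18.382)
t=3.400: state=(5.060, 3.383, 16.169)
t=3.600: state=(3.871, 4.227, 11.596)
t=3.800: state=(5.976, 7.584, 11.198)
t=4.000: state=(8.433, 8.492, 16.728)
t=4.200: state=(5.995, 4.387, 16.764)
t=4.400: state=(4.379, 4.426, 12.759)
t=4.600: state=(5.801, 7.029, 11.814)
t=4.680: state=(6.832, 8.107, 12.971)
largest grid value and its neighbours: z(0.465)=22.40263, z(0.470)=22.41956, z(0.475)=22.41274
parabola through these three points peaks at t≈0.471 with z≈22.42010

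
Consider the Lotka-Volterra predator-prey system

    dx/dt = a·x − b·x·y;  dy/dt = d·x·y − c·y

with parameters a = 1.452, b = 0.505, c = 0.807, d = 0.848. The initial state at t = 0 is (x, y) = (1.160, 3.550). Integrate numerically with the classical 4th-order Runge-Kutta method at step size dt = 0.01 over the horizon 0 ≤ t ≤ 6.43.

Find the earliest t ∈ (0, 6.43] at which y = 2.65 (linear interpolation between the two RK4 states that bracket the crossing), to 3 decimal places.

t=0.000: state=(1.160, 3.550)
step 1 (dt=0.01): k1=(-0.395, 0.627), k2=(-0.396, 0.622), k3=(-0.396, 0.622), k4=(-0.398, 0.616); state += dt/6·(k1+2k2+2k3+k4)
t=0.010: state=(1.156, 3.556)
t=0.020: state=(1.152, 3.562)
t=0.030: state=(1.148, 3.568)
continuing one RK4 step at a time; state shown every 25 steps (Δt=0.25):
t=0.250: state=(1.056, 3.670)
t=0.500: state=(0.952, 3.711)
t=0.750: state=(0.858, 3.674)
t=1.000: state=(0.780, 3.571)
t=1.250: state=(0.721, 3.421)
t=1.500: state=(0.681, 3.243)
t=1.750: state=(0.658, 3.054)
t=2.000: state=(0.651, 2.866)
t=2.250: state=(0.659, 2.691)
t=2.310: state=(0.663, 2.651)
next step: t=2.320: state=(0.664, 2.645) — y has crossed 2.65
linear interpolation between t=2.310 (2.65129) and t=2.320 (2.64482) → t≈2.312

t = 2.312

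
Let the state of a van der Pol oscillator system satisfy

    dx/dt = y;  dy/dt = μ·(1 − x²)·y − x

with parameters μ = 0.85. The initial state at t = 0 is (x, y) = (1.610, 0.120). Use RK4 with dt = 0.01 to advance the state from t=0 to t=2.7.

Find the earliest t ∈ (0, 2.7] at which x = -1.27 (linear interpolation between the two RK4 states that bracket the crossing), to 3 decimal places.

t=0.000: state=(1.610, 0.120)
step 1 (dt=0.01): k1=(0.120, -1.772), k2=(0.111, -1.761), k3=(0.111, -1.761), k4=(0.102, -1.750); state += dt/6·(k1+2k2+2k3+k4)
t=0.010: state=(1.611, 0.102)
t=0.020: state=(1.612, 0.085)
t=0.030: state=(1.613, 0.068)
continuing one RK4 step at a time; state shown every 10 steps (Δt=0.1):
t=0.100: state=(1.614, -0.046)
t=0.200: state=(1.601, -0.191)
t=0.300: state=(1.576, -0.317)
t=0.400: state=(1.539, -0.427)
t=0.500: state=(1.491, -0.526)
t=0.600: state=(1.434, -0.617)
t=0.700: state=(1.368, -0.703)
t=0.800: state=(1.293, -0.788)
t=0.900: state=(1.210, -0.873)
t=1.000: state=(1.118, -0.962)
t=1.100: state=(1.018, -1.056)
t=1.200: state=(0.907, -1.160)
t=1.300: state=(0.785, -1.273)
t=1.400: state=(0.652, -1.400)
t=1.500: state=(0.505, -1.541)
t=1.600: state=(0.343, -1.696)
t=1.700: state=(0.165, -1.863)
t=1.800: state=(-0.030, -2.034)
t=1.900: state=(-0.241, -2.196)
t=2.000: state=(-0.468, -2.329)
t=2.100: state=(-0.705, -2.401)
t=2.200: state=(-0.945, -2.383)
t=2.300: state=(-1.178, -2.251)
t=2.340: state=(-1.266, -2.165)
next step: t=2.350: state=(-1.288, -2.140) — x has crossed -1.27
linear interpolation between t=2.340 (-1.26620) and t=2.350 (-1.28773) → t≈2.342

t = 2.342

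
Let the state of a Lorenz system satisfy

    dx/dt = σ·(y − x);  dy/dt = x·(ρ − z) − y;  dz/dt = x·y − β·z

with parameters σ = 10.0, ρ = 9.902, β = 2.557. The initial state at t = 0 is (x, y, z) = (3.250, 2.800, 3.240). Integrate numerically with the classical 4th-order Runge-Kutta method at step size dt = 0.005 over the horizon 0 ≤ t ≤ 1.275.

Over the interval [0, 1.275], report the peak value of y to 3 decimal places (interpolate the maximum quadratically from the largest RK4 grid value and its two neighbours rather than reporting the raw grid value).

t=0.000: state=(3.250, 2.800, 3.240)
step 1 (dt=0.005): k1=(-4.500, 18.851, 0.815), k2=(-3.916, 18.723, 0.931), k3=(-3.934, 18.732, 0.934), k4=(-3.367, 18.612, 1.051); state += dt/6·(k1+2k2+2k3+k4)
t=0.005: state=(3.230, 2.894, 3.245)
t=0.010: state=(3.216, 2.986, 3.251)
t=0.015: state=(3.207, 3.078, 3.258)
continuing one RK4 step at a time; state shown every 10 steps (Δt=0.05):
t=0.050: state=(3.267, 3.704, 3.345)
t=0.100: state=(3.629, 4.599, 3.614)
t=0.150: state=(4.207, 5.527, 4.113)
t=0.200: state=(4.926, 6.460, 4.909)
t=0.250: state=(5.713, 7.295, 6.048)
t=0.300: state=(6.470, 7.870, 7.508)
t=0.350: state=(7.066, 8.003, 9.152)
t=0.400: state=(7.364, 7.589, 10.719)
t=0.450: state=(7.275, 6.697, 11.906)
t=0.500: state=(6.808, 5.558, 12.510)
t=0.550: state=(6.075, 4.450, 12.519)
t=0.600: state=(5.238, 3.563, 12.073)
t=0.650: state=(4.441, 2.957, 11.358)
t=0.700: state=(3.774, 2.603, 10.524)
t=0.750: state=(3.274, 2.442, 9.674)
t=0.800: state=(2.938, 2.418, 8.864)
t=0.850: state=(2.747, 2.495, 8.126)
t=0.900: state=(2.679, 2.652, 7.476)
t=0.950: state=(2.714, 2.878, 6.928)
t=1.000: state=(2.839, 3.171, 6.489)
t=1.050: state=(3.044, 3.530, 6.172)
t=1.100: state=(3.323, 3.952, 5.990)
t=1.150: state=(3.671, 4.430, 5.960)
t=1.200: state=(4.079, 4.948, 6.099)
t=1.250: state=(4.534, 5.474, 6.423)
t=1.275: state=(4.771, 5.725, 6.657)
largest grid value and its neighbours: y(0.335)=8.01815, y(0.340)=8.01851, y(0.345)=8.01337
parabola through these three points peaks at t≈0.338 with y≈8.01903

max y = 8.019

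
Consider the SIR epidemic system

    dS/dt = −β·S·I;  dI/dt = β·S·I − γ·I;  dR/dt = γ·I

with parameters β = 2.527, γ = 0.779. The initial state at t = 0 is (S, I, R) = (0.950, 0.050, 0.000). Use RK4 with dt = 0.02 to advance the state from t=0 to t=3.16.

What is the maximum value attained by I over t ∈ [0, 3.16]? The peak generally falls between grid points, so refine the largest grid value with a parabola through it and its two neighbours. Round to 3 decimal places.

max I = 0.345

t=0.000: state=(0.950, 0.050, 0.000)
step 1 (dt=0.02): k1=(-0.120, 0.081, 0.039), k2=(-0.122, 0.082, 0.040), k3=(-0.122, 0.082, 0.040), k4=(-0.124, 0.083, 0.040); state += dt/6·(k1+2k2+2k3+k4)
t=0.020: state=(0.948, 0.052, 0.001)
t=0.040: state=(0.945, 0.053, 0.002)
t=0.060: state=(0.942, 0.055, 0.002)
continuing one RK4 step at a time; state shown every 10 steps (Δt=0.2):
t=0.200: state=(0.922, 0.069, 0.009)
t=0.400: state=(0.885, 0.093, 0.022)
t=0.600: state=(0.839, 0.123, 0.038)
t=0.800: state=(0.781, 0.158, 0.060)
t=1.000: state=(0.714, 0.198, 0.088)
t=1.200: state=(0.640, 0.238, 0.122)
t=1.400: state=(0.561, 0.276, 0.162)
t=1.600: state=(0.484, 0.308, 0.208)
t=1.800: state=(0.412, 0.331, 0.258)
t=2.000: state=(0.347, 0.343, 0.310)
t=2.200: state=(0.292, 0.344, 0.364)
t=2.400: state=(0.246, 0.337, 0.417)
t=2.600: state=(0.208, 0.324, 0.469)
t=2.800: state=(0.177, 0.305, 0.518)
t=3.000: state=(0.153, 0.284, 0.564)
t=3.160: state=(0.137, 0.266, 0.598)
largest grid value and its neighbours: I(2.120)=0.34474, I(2.140)=0.34477, I(2.160)=0.34471
parabola through these three points peaks at t≈2.137 with I≈0.34478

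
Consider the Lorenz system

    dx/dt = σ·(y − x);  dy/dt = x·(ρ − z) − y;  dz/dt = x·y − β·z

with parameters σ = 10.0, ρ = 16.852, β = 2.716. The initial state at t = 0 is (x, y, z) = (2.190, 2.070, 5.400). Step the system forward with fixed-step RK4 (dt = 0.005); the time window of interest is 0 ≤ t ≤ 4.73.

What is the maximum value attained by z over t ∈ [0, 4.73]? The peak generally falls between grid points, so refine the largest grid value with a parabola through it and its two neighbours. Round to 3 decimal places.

t=0.000: state=(2.190, 2.070, 5.400)
step 1 (dt=0.005): k1=(-1.200, 23.010, -10.133), k2=(-0.595, 22.973, -9.945), k3=(-0.611, 22.990, -9.943), k4=(-0.020, 22.969, -9.753); state += dt/6·(k1+2k2+2k3+k4)
t=0.005: state=(2.187, 2.185, 5.350)
t=0.010: state=(2.190, 2.300, 5.302)
t=0.015: state=(2.198, 2.415, 5.257)
continuing one RK4 step at a time; state shown every 40 steps (Δt=0.2):
t=0.200: state=(5.449, 8.715, 6.183)
t=0.400: state=(11.744, 11.447, 22.000)
t=0.600: state=(3.961, 0.450, 18.810)
t=0.800: state=(1.041, 0.872, 11.054)
t=1.000: state=(1.751, 2.622, 6.763)
t=1.200: state=(5.357, 8.403, 6.918)
t=1.400: state=(11.337, 11.453, 21.020)
t=1.600: state=(4.502, 1.058, 19.012)
t=1.800: state=(1.572, 1.465, 11.405)
t=2.000: state=(2.726, 4.015, 7.463)
t=2.200: state=(7.440, 10.805, 10.378)
t=2.400: state=(9.941, 7.173, 22.646)
t=2.600: state=(3.363, 1.478, 16.323)
t=2.800: state=(2.395, 2.910, 10.253)
t=3.000: state=(5.110, 7.424, 8.886)
t=3.200: state=(10.076, 11.084, 18.317)
t=3.400: state=(5.991, 2.916, 19.524)
t=3.600: state=(2.927, 2.785, 12.768)
t=3.800: state=(4.468, 6.113, 9.808)
t=4.000: state=(8.863, 10.769, 15.421)
t=4.200: state=(7.512, 4.793, 20.311)
t=4.400: state=(3.725, 3.100, 14.422)
t=4.600: state=(4.498, 5.764, 10.962)
t=4.730: state=(6.739, 8.789, 12.266)
largest grid value and its neighbours: z(0.455)=24.25631, z(0.460)=24.27462, z(0.465)=24.26483
parabola through these three points peaks at t≈0.461 with z≈24.27494

max z = 24.275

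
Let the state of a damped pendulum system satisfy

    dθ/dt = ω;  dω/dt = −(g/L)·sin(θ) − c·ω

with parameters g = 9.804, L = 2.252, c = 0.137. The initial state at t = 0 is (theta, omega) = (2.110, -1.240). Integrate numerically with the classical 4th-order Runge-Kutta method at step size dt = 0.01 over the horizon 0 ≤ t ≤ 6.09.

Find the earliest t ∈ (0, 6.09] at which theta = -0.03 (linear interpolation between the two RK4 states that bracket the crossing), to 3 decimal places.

t=0.000: state=(2.110, -1.240)
step 1 (dt=0.01): k1=(-1.240, -3.566), k2=(-1.258, -3.577), k3=(-1.258, -3.577), k4=(-1.276, -3.589); state += dt/6·(k1+2k2+2k3+k4)
t=0.010: state=(2.097, -1.276)
t=0.020: state=(2.084, -1.312)
t=0.030: state=(2.071, -1.348)
continuing one RK4 step at a time; state shown every 20 steps (Δt=0.2):
t=0.200: state=(1.788, -1.997)
t=0.400: state=(1.308, -2.794)
t=0.600: state=(0.680, -3.431)
t=0.790: state=(0.003, -3.612)
next step: t=0.800: state=(-0.033, -3.607) — theta has crossed -0.03
linear interpolation between t=0.790 (0.00291) and t=0.800 (-0.03319) → t≈0.799

t = 0.799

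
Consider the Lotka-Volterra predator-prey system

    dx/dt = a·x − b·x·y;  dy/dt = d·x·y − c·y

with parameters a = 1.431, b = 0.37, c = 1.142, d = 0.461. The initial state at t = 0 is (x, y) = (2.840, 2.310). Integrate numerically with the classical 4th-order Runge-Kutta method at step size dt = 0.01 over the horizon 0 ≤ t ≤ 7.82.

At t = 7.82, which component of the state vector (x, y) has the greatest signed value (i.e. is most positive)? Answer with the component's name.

t=0.000: state=(2.840, 2.310)
step 1 (dt=0.01): k1=(1.637, 0.386), k2=(1.639, 0.395), k3=(1.639, 0.395), k4=(1.642, 0.404); state += dt/6·(k1+2k2+2k3+k4)
t=0.010: state=(2.856, 2.314)
t=0.020: state=(2.873, 2.318)
t=0.030: state=(2.889, 2.322)
continuing one RK4 step at a time; state shown every 50 steps (Δt=0.5):
t=0.500: state=(3.664, 2.765)
t=1.000: state=(4.098, 3.878)
t=1.500: state=(3.550, 5.394)
t=2.000: state=(2.456, 6.088)
t=2.500: state=(1.695, 5.496)
t=3.000: state=(1.386, 4.397)
t=3.500: state=(1.383, 3.402)
t=4.000: state=(1.617, 2.704)
t=4.500: state=(2.086, 2.329)
t=5.000: state=(2.796, 2.300)
t=5.500: state=(3.623, 2.725)
t=6.000: state=(4.097, 3.801)
t=6.500: state=(3.603, 5.321)
t=7.000: state=(2.511, 6.088)
t=7.500: state=(1.723, 5.548)
t=7.820: state=(1.469, 4.862)
compare at T: x=1.469, y=4.862

largest component: y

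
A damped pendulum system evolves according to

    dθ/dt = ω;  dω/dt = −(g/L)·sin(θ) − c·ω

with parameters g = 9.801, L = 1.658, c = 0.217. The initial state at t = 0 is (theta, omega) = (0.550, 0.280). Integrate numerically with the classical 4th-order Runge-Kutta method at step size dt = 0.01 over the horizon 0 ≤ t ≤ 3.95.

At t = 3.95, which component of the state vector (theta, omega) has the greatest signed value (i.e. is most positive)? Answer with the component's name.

t=0.000: state=(0.550, 0.280)
step 1 (dt=0.01): k1=(0.280, -3.151), k2=(0.264, -3.154), k3=(0.264, -3.154), k4=(0.248, -3.157); state += dt/6·(k1+2k2+2k3+k4)
t=0.010: state=(0.553, 0.248)
t=0.020: state=(0.555, 0.217)
t=0.030: state=(0.557, 0.185)
continuing one RK4 step at a time; state shown every 20 steps (Δt=0.2):
t=0.200: state=(0.543, -0.343)
t=0.400: state=(0.419, -0.872)
t=0.600: state=(0.208, -1.196)
t=0.800: state=(-0.041, -1.242)
t=1.000: state=(-0.270, -1.005)
t=1.200: state=(-0.429, -0.558)
t=1.400: state=(-0.487, -0.013)
t=1.600: state=(-0.436, 0.511)
t=1.800: state=(-0.291, 0.906)
t=2.000: state=(-0.087, 1.087)
t=2.200: state=(0.127, 1.016)
t=2.400: state=(0.304, 0.720)
t=2.600: state=(0.405, 0.279)
t=2.800: state=(0.413, -0.201)
t=3.000: state=(0.329, -0.619)
t=3.200: state=(0.175, -0.886)
t=3.400: state=(-0.011, -0.943)
t=3.600: state=(-0.187, -0.785)
t=3.800: state=(-0.314, -0.458)
t=3.950: state=(-0.360, -0.152)
compare at T: theta=-0.360, omega=-0.152

largest component: omega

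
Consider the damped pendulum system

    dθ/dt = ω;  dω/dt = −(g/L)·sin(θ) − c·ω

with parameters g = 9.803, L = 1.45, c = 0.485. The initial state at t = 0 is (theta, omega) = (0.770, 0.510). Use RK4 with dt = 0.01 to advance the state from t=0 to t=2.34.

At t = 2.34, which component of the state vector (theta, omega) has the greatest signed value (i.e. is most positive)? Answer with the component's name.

largest component: omega

t=0.000: state=(0.770, 0.510)
step 1 (dt=0.01): k1=(0.510, -4.954), k2=(0.485, -4.954), k3=(0.485, -4.953), k4=(0.460, -4.953); state += dt/6·(k1+2k2+2k3+k4)
t=0.010: state=(0.775, 0.460)
t=0.020: state=(0.779, 0.411)
t=0.030: state=(0.783, 0.361)
continuing one RK4 step at a time; state shown every 10 steps (Δt=0.1):
t=0.100: state=(0.796, 0.018)
t=0.200: state=(0.774, -0.451)
t=0.300: state=(0.708, -0.877)
t=0.400: state=(0.601, -1.238)
t=0.500: state=(0.463, -1.515)
t=0.600: state=(0.302, -1.690)
t=0.700: state=(0.129, -1.750)
t=0.800: state=(-0.044, -1.694)
t=0.900: state=(-0.207, -1.530)
t=1.000: state=(-0.347, -1.276)
t=1.100: state=(-0.459, -0.955)
t=1.200: state=(-0.537, -0.592)
t=1.300: state=(-0.577, -0.213)
t=1.400: state=(-0.580, 0.159)
t=1.500: state=(-0.546, 0.506)
t=1.600: state=(-0.480, 0.807)
t=1.700: state=(-0.387, 1.047)
t=1.800: state=(-0.273, 1.212)
t=1.900: state=(-0.147, 1.292)
t=2.000: state=(-0.018, 1.285)
t=2.100: state=(0.107, 1.194)
t=2.200: state=(0.219, 1.030)
t=2.300: state=(0.311, 0.807)
t=2.340: state=(0.341, 0.706)
compare at T: theta=0.341, omega=0.706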